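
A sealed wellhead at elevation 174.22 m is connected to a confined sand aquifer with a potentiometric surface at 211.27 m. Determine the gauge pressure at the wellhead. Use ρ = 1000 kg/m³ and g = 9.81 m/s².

Head above the cap: Δh = 211.27 − 174.22 = 37.05 m.
P = ρgΔh = 1000 × 9.81 × 37.05 = 363460 Pa ≈ 363 kPa.

P ≈ 363 kPa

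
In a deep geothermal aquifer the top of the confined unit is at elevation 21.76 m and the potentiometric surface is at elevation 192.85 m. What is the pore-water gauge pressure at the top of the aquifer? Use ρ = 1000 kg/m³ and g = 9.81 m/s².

Pressure head at the aquifer top: ψ = h − z = 192.85 − 21.76 = 171.09 m.
P = ρgψ = 1000 × 9.81 × 171.09 = 1678393 Pa ≈ 1680 kPa.

P ≈ 1680 kPa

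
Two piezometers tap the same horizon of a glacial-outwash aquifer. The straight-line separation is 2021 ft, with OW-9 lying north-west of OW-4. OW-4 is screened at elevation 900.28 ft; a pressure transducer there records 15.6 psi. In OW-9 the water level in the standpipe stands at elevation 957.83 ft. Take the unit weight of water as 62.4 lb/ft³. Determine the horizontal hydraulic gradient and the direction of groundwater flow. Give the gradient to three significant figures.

Pressure head at OW-4: ψ = 144·P/γ = 144 × 15.6 / 62.4 = 36.00 ft.
Total head at OW-4: h = z + ψ = 900.28 + 36.00 = 936.28 ft.
Total head at OW-9: h = 957.83 ft (water level in the piezometer is the total head).
Head difference: h(OW-4) − h(OW-9) = 936.28 − 957.83 = -21.55 ft.
Hydraulic gradient: i = |Δh| / L = 21.55 / 2021 = 0.0107.
Flow is from higher to lower head: from OW-9 toward OW-4, i.e. toward the south-east.

i ≈ 0.0107; groundwater flows toward the south-east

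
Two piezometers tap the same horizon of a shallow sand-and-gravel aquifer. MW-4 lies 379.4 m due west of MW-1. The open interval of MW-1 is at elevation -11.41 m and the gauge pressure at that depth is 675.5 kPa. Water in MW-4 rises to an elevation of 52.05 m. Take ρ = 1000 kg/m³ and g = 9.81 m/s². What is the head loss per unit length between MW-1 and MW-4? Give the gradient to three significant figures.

Pressure head at MW-1: ψ = P/(ρg) = 675.5×1000 / (1000 × 9.81) = 68.86 m.
Total head at MW-1: h = z + ψ = -11.41 + 68.86 = 57.45 m.
Total head at MW-4: h = 52.05 m (water level in the piezometer is the total head).
Head difference: h(MW-1) − h(MW-4) = 57.45 − 52.05 = 5.40 m.
Hydraulic gradient: i = |Δh| / L = 5.40 / 379.4 = 0.0142.

i ≈ 0.0142 m/m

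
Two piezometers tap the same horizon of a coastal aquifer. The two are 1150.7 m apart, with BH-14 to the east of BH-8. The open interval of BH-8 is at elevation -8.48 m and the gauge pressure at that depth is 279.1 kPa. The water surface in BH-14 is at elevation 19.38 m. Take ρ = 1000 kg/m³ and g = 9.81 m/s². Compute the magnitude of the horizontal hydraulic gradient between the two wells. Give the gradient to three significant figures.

i ≈ 0.000513

Pressure head at BH-8: ψ = P/(ρg) = 279.1×1000 / (1000 × 9.81) = 28.45 m.
Total head at BH-8: h = z + ψ = -8.48 + 28.45 = 19.97 m.
Total head at BH-14: h = 19.38 m (water level in the piezometer is the total head).
Head difference: h(BH-8) − h(BH-14) = 19.97 − 19.38 = 0.59 m.
Hydraulic gradient: i = |Δh| / L = 0.59 / 1150.7 = 0.000513.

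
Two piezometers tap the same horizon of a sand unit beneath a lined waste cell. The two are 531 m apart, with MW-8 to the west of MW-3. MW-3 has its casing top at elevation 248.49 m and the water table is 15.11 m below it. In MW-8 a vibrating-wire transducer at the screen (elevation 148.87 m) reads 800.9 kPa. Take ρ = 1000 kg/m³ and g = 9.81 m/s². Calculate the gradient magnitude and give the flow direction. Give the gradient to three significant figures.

i ≈ 0.00540; groundwater flows toward the west

Total head at MW-3: h = 248.49 − 15.11 = 233.38 m.
Pressure head at MW-8: ψ = P/(ρg) = 800.9×1000 / (1000 × 9.81) = 81.64 m.
Total head at MW-8: h = z + ψ = 148.87 + 81.64 = 230.51 m.
Head difference: h(MW-3) − h(MW-8) = 233.38 − 230.51 = 2.87 m.
Hydraulic gradient: i = |Δh| / L = 2.87 / 531 = 0.00540.
Flow is from higher to lower head: from MW-3 toward MW-8, i.e. toward the west.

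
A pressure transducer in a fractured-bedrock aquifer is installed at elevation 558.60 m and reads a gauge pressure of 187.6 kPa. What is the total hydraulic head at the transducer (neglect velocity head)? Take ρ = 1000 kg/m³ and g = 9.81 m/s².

h ≈ 577.72 m

ψ = P/(ρg) = 187.6×1000 / (1000 × 9.81) = 19.12 m.
h = z + ψ = 558.60 + 19.12 = 577.72 m.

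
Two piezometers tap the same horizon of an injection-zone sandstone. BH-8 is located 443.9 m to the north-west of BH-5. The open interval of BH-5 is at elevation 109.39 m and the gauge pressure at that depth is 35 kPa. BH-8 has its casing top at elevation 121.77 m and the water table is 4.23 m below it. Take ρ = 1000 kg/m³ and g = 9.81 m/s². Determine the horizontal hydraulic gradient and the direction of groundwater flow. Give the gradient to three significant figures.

i ≈ 0.0103; groundwater flows toward the south-east

Pressure head at BH-5: ψ = P/(ρg) = 35×1000 / (1000 × 9.81) = 3.57 m.
Total head at BH-5: h = z + ψ = 109.39 + 3.57 = 112.96 m.
Total head at BH-8: h = 121.77 − 4.23 = 117.54 m.
Head difference: h(BH-5) − h(BH-8) = 112.96 − 117.54 = -4.58 m.
Hydraulic gradient: i = |Δh| / L = 4.58 / 443.9 = 0.0103.
Flow is from higher to lower head: from BH-8 toward BH-5, i.e. toward the south-east.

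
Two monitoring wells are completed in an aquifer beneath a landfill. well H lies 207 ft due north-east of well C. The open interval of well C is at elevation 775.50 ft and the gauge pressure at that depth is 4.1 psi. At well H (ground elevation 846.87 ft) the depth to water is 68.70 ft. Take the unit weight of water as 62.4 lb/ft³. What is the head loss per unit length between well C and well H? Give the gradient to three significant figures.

Pressure head at well C: ψ = 144·P/γ = 144 × 4.1 / 62.4 = 9.46 ft.
Total head at well C: h = z + ψ = 775.50 + 9.46 = 784.96 ft.
Total head at well H: h = 846.87 − 68.70 = 778.17 ft.
Head difference: h(well C) − h(well H) = 784.96 − 778.17 = 6.79 ft.
Hydraulic gradient: i = |Δh| / L = 6.79 / 207 = 0.0328.

i ≈ 0.0328 ft/ft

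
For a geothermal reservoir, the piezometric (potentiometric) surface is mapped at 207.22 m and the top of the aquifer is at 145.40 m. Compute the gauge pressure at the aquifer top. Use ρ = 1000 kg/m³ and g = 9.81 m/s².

Pressure head at the aquifer top: ψ = h − z = 207.22 − 145.40 = 61.82 m.
P = ρgψ = 1000 × 9.81 × 61.82 = 606454 Pa ≈ 606 kPa.

P ≈ 606 kPa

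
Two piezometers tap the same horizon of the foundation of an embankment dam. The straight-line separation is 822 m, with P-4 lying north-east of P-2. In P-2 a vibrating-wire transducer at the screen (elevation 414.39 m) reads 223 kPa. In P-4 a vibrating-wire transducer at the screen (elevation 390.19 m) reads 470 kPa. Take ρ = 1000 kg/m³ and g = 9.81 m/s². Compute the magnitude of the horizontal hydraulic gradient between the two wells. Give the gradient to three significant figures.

Pressure head at P-2: ψ = P/(ρg) = 223×1000 / (1000 × 9.81) = 22.73 m.
Total head at P-2: h = z + ψ = 414.39 + 22.73 = 437.12 m.
Pressure head at P-4: ψ = P/(ρg) = 470×1000 / (1000 × 9.81) = 47.91 m.
Total head at P-4: h = z + ψ = 390.19 + 47.91 = 438.10 m.
Head difference: h(P-2) − h(P-4) = 437.12 − 438.10 = -0.98 m.
Hydraulic gradient: i = |Δh| / L = 0.98 / 822 = 0.00119.

i ≈ 0.00119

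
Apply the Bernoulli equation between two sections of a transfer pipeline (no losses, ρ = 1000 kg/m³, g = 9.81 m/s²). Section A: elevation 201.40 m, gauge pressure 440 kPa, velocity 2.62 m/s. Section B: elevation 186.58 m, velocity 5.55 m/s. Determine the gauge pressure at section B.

P₂ ≈ 573 kPa

Pressure head at A: ψ₁ = P₁/(ρg) = 440×1000 / (1000 × 9.81) = 44.85 m.
Velocity heads: v₁²/2g = 2.62²/19.62 = 0.350 m; v₂²/2g = 5.55²/19.62 = 1.570 m.
Total head H = z₁ + ψ₁ + v₁²/2g = 201.40 + 44.85 + 0.350 = 246.60 m.
ψ₂ = H − z₂ − v₂²/2g = 246.60 − 186.58 − 1.570 = 58.45 m.
P₂ = ρgψ₂ = 1000 × 9.81 × 58.45 ≈ 573 kPa.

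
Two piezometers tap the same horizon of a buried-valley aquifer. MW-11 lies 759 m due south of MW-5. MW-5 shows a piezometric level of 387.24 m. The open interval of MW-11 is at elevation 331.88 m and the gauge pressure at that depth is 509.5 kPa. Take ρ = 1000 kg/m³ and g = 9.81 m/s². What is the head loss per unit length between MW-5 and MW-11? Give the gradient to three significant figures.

Total head at MW-5: h = 387.24 m (water level in the piezometer is the total head).
Pressure head at MW-11: ψ = P/(ρg) = 509.5×1000 / (1000 × 9.81) = 51.94 m.
Total head at MW-11: h = z + ψ = 331.88 + 51.94 = 383.82 m.
Head difference: h(MW-5) − h(MW-11) = 387.24 − 383.82 = 3.42 m.
Hydraulic gradient: i = |Δh| / L = 3.42 / 759 = 0.00451.

i ≈ 0.00451 m/m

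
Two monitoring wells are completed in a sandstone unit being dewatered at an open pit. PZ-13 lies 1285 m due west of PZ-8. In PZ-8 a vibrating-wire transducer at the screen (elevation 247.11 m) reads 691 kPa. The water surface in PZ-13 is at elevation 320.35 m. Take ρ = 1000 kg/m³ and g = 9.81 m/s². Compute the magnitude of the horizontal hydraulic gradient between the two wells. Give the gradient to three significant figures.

Pressure head at PZ-8: ψ = P/(ρg) = 691×1000 / (1000 × 9.81) = 70.44 m.
Total head at PZ-8: h = z + ψ = 247.11 + 70.44 = 317.55 m.
Total head at PZ-13: h = 320.35 m (water level in the piezometer is the total head).
Head difference: h(PZ-8) − h(PZ-13) = 317.55 − 320.35 = -2.80 m.
Hydraulic gradient: i = |Δh| / L = 2.80 / 1285 = 0.00218.

i ≈ 0.00218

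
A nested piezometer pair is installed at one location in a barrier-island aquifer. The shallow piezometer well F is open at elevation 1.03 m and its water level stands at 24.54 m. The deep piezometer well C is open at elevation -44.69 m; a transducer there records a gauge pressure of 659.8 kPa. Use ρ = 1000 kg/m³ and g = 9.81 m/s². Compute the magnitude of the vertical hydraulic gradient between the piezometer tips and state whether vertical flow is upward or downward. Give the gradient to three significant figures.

Total head at well F: h = 24.54 m (water level in the standpipe).
Pressure head at well C: ψ = P/(ρg) = 659.8×1000 / (1000 × 9.81) = 67.26 m.
Total head at well C: h = z + ψ = -44.69 + 67.26 = 22.57 m.
Δh = h(well F) − h(well C) = 24.54 − 22.57 = 1.97 m.
Vertical separation Δz = 1.03 − (-44.69) = 45.72 m.
|i_v| = |Δh| / Δz = 1.97 / 45.72 = 0.0431.
Head is higher in the shallow piezometer, so vertical flow is downward (recharge condition).

|i_v| ≈ 0.0431; vertical flow is downward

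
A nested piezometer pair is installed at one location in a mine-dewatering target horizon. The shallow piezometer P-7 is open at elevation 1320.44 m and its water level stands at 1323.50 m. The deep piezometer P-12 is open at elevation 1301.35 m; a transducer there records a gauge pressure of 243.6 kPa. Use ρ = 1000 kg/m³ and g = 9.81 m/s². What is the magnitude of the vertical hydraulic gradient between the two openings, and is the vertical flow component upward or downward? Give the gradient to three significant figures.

|i_v| ≈ 0.140; vertical flow is upward

Total head at P-7: h = 1323.50 m (water level in the standpipe).
Pressure head at P-12: ψ = P/(ρg) = 243.6×1000 / (1000 × 9.81) = 24.83 m.
Total head at P-12: h = z + ψ = 1301.35 + 24.83 = 1326.18 m.
Δh = h(P-7) − h(P-12) = 1323.50 − 1326.18 = -2.68 m.
Vertical separation Δz = 1320.44 − 1301.35 = 19.09 m.
|i_v| = |Δh| / Δz = 2.68 / 19.09 = 0.140.
Head is higher in the deep piezometer, so vertical flow is upward (discharge condition).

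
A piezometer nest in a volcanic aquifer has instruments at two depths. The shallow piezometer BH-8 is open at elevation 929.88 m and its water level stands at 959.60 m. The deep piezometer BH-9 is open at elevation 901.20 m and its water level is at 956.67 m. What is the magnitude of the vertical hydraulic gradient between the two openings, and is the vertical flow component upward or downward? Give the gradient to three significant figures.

|i_v| ≈ 0.102; vertical flow is downward

Total head at BH-8: h = 959.60 m (water level in the standpipe).
Total head at BH-9: h = 956.67 m.
Δh = h(BH-8) − h(BH-9) = 959.60 − 956.67 = 2.93 m.
Vertical separation Δz = 929.88 − 901.20 = 28.68 m.
|i_v| = |Δh| / Δz = 2.93 / 28.68 = 0.102.
Head is higher in the shallow piezometer, so vertical flow is downward (recharge condition).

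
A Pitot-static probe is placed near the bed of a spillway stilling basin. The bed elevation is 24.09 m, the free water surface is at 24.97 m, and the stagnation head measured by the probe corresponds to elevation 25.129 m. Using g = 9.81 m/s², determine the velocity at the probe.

v ≈ 1.77 m/s

Near the bed, under hydrostatic conditions, the piezometric head (z + ψ) equals the free-surface elevation, 24.97 m.
Velocity head = total − piezometric = 25.129 − 24.97 = 0.159 m.
v = √(2g·h_v) = √(2 × 9.81 × 0.159) = 1.77 m/s.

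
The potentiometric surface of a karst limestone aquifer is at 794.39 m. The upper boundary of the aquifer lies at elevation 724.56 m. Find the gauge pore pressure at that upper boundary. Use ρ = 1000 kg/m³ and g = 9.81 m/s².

P ≈ 685 kPa

Pressure head at the aquifer top: ψ = h − z = 794.39 − 724.56 = 69.83 m.
P = ρgψ = 1000 × 9.81 × 69.83 = 685032 Pa ≈ 685 kPa.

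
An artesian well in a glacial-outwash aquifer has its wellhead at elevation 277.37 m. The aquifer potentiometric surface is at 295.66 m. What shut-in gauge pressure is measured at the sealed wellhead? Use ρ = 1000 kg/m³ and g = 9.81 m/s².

P ≈ 179 kPa

Head above the cap: Δh = 295.66 − 277.37 = 18.29 m.
P = ρgΔh = 1000 × 9.81 × 18.29 = 179425 Pa ≈ 179 kPa.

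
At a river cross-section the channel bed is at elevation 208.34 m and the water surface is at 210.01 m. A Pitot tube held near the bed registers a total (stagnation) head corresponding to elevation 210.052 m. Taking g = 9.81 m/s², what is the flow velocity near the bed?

Near the bed, under hydrostatic conditions, the piezometric head (z + ψ) equals the free-surface elevation, 210.01 m.
Velocity head = total − piezometric = 210.052 − 210.01 = 0.042 m.
v = √(2g·h_v) = √(2 × 9.81 × 0.042) = 0.908 m/s.

v ≈ 0.908 m/s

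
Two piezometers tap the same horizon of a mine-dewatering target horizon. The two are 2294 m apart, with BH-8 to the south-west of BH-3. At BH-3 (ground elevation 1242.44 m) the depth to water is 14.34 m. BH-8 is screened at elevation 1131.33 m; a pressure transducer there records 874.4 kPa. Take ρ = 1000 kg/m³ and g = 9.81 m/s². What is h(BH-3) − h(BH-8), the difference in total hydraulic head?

Total head at BH-3: h = 1242.44 − 14.34 = 1228.10 m.
Pressure head at BH-8: ψ = P/(ρg) = 874.4×1000 / (1000 × 9.81) = 89.13 m.
Total head at BH-8: h = z + ψ = 1131.33 + 89.13 = 1220.46 m.
Head difference: h(BH-3) − h(BH-8) = 1228.10 − 1220.46 = 7.64 m.

Δh ≈ 7.64 m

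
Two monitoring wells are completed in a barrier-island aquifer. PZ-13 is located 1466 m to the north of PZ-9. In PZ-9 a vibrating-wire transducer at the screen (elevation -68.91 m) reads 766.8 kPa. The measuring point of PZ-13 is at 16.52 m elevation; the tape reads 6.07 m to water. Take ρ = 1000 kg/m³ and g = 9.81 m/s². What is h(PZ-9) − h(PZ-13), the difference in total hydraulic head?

Δh ≈ -1.19 m

Pressure head at PZ-9: ψ = P/(ρg) = 766.8×1000 / (1000 × 9.81) = 78.17 m.
Total head at PZ-9: h = z + ψ = -68.91 + 78.17 = 9.26 m.
Total head at PZ-13: h = 16.52 − 6.07 = 10.45 m.
Head difference: h(PZ-9) − h(PZ-13) = 9.26 − 10.45 = -1.19 m.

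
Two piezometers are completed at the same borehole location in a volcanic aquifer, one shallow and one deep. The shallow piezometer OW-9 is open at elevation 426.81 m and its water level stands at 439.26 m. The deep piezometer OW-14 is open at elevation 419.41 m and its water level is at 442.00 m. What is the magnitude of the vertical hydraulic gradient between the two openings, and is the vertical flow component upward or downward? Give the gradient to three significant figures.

Total head at OW-9: h = 439.26 m (water level in the standpipe).
Total head at OW-14: h = 442.00 m.
Δh = h(OW-9) − h(OW-14) = 439.26 − 442.00 = -2.74 m.
Vertical separation Δz = 426.81 − 419.41 = 7.40 m.
|i_v| = |Δh| / Δz = 2.74 / 7.40 = 0.370.
Head is higher in the deep piezometer, so vertical flow is upward (discharge condition).

|i_v| ≈ 0.370; vertical flow is upward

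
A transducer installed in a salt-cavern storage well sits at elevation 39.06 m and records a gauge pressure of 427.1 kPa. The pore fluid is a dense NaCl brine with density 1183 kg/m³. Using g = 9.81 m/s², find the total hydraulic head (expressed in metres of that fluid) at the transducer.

h ≈ 75.86 m

ψ = P/(ρg) = 427.1×1000 / (1183 × 9.81) = 36.80 m.
h = z + ψ = 39.06 + 36.80 = 75.86 m.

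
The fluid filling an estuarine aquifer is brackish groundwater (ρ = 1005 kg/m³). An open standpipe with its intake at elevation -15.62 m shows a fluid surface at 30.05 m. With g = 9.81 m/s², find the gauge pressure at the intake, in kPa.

Pressure head ψ = h − z = 30.05 − (-15.62) = 45.67 m.
P = ρgψ = 1005 × 9.81 × 45.67 = 450263 Pa ≈ 450 kPa.

P ≈ 450 kPa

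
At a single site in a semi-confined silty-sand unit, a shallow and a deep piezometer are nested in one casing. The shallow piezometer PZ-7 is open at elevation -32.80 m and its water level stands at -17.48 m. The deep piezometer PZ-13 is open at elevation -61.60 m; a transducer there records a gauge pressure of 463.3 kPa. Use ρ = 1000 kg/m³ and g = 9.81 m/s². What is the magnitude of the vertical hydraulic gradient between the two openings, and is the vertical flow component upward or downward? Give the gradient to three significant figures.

Total head at PZ-7: h = -17.48 m (water level in the standpipe).
Pressure head at PZ-13: ψ = P/(ρg) = 463.3×1000 / (1000 × 9.81) = 47.23 m.
Total head at PZ-13: h = z + ψ = -61.60 + 47.23 = -14.37 m.
Δh = h(PZ-7) − h(PZ-13) = -17.48 − (-14.37) = -3.11 m.
Vertical separation Δz = -32.80 − (-61.60) = 28.80 m.
|i_v| = |Δh| / Δz = 3.11 / 28.80 = 0.108.
Head is higher in the deep piezometer, so vertical flow is upward (discharge condition).

|i_v| ≈ 0.108; vertical flow is upward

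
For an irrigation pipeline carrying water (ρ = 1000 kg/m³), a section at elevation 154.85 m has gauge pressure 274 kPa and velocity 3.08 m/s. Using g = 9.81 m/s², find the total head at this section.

Pressure head ψ = P/(ρg) = 274×1000 / (1000 × 9.81) = 27.93 m.
Velocity head = v²/(2g) = 3.08² / (2 × 9.81) = 0.484 m.
h = z + ψ + v²/(2g) = 154.85 + 27.93 + 0.484 = 183.26 m.

h ≈ 183.26 m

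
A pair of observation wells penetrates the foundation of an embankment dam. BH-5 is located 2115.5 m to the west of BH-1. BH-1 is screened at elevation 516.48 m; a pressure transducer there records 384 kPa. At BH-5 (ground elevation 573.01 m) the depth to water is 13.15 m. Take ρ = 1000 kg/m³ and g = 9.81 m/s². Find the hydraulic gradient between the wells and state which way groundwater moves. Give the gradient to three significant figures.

i ≈ 0.00200; groundwater flows toward the east

Pressure head at BH-1: ψ = P/(ρg) = 384×1000 / (1000 × 9.81) = 39.14 m.
Total head at BH-1: h = z + ψ = 516.48 + 39.14 = 555.62 m.
Total head at BH-5: h = 573.01 − 13.15 = 559.86 m.
Head difference: h(BH-1) − h(BH-5) = 555.62 − 559.86 = -4.24 m.
Hydraulic gradient: i = |Δh| / L = 4.24 / 2115.5 = 0.00200.
Flow is from higher to lower head: from BH-5 toward BH-1, i.e. toward the east.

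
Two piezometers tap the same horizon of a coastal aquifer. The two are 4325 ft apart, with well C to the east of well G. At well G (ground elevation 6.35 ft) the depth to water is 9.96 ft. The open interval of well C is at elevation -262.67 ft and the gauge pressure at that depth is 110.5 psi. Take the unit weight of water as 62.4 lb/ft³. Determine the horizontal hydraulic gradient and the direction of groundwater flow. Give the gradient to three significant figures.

i ≈ 0.000939; groundwater flows toward the east

Total head at well G: h = 6.35 − 9.96 = -3.61 ft.
Pressure head at well C: ψ = 144·P/γ = 144 × 110.5 / 62.4 = 255.00 ft.
Total head at well C: h = z + ψ = -262.67 + 255.00 = -7.67 ft.
Head difference: h(well G) − h(well C) = -3.61 − (-7.67) = 4.06 ft.
Hydraulic gradient: i = |Δh| / L = 4.06 / 4325 = 0.000939.
Flow is from higher to lower head: from well G toward well C, i.e. toward the east.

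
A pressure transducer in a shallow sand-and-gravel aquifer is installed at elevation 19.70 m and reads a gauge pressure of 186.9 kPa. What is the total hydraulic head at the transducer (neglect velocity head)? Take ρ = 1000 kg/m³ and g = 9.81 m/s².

h ≈ 38.75 m

ψ = P/(ρg) = 186.9×1000 / (1000 × 9.81) = 19.05 m.
h = z + ψ = 19.70 + 19.05 = 38.75 m.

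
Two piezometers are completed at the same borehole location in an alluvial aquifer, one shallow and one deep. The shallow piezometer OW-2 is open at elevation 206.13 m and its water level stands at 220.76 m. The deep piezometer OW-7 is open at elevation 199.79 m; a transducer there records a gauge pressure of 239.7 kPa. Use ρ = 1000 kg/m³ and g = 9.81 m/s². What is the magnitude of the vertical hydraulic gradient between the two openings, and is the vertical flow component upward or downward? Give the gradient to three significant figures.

|i_v| ≈ 0.546; vertical flow is upward

Total head at OW-2: h = 220.76 m (water level in the standpipe).
Pressure head at OW-7: ψ = P/(ρg) = 239.7×1000 / (1000 × 9.81) = 24.43 m.
Total head at OW-7: h = z + ψ = 199.79 + 24.43 = 224.22 m.
Δh = h(OW-2) − h(OW-7) = 220.76 − 224.22 = -3.46 m.
Vertical separation Δz = 206.13 − 199.79 = 6.34 m.
|i_v| = |Δh| / Δz = 3.46 / 6.34 = 0.546.
Head is higher in the deep piezometer, so vertical flow is upward (discharge condition).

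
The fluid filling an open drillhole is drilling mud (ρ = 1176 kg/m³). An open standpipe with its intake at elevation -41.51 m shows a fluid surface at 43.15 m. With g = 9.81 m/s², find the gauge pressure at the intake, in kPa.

P ≈ 977 kPa

Pressure head ψ = h − z = 43.15 − (-41.51) = 84.66 m.
P = ρgψ = 1176 × 9.81 × 84.66 = 976685 Pa ≈ 977 kPa.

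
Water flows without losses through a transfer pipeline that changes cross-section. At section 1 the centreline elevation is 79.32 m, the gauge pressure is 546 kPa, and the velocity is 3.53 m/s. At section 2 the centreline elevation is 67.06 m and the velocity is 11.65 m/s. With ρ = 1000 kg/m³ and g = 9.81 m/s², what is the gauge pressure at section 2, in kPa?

Pressure head at 1: ψ₁ = P₁/(ρg) = 546×1000 / (1000 × 9.81) = 55.66 m.
Velocity heads: v₁²/2g = 3.53²/19.62 = 0.635 m; v₂²/2g = 11.65²/19.62 = 6.918 m.
Total head H = z₁ + ψ₁ + v₁²/2g = 79.32 + 55.66 + 0.635 = 135.61 m.
ψ₂ = H − z₂ − v₂²/2g = 135.61 − 67.06 − 6.918 = 61.63 m.
P₂ = ρgψ₂ = 1000 × 9.81 × 61.63 ≈ 605 kPa.

P₂ ≈ 605 kPa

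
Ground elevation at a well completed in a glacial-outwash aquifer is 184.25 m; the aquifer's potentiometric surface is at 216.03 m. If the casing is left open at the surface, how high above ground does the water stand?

Water rises to the potentiometric surface, so the rise above ground = 216.03 − 184.25 = 31.78 m.

≈ 31.78 m above ground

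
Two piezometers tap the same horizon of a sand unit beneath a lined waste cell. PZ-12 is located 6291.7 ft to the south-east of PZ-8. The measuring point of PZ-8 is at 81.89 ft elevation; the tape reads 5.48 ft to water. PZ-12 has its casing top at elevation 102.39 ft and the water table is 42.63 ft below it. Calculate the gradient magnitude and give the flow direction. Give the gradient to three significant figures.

i ≈ 0.00265; groundwater flows toward the south-east

Total head at PZ-8: h = 81.89 − 5.48 = 76.41 ft.
Total head at PZ-12: h = 102.39 − 42.63 = 59.76 ft.
Head difference: h(PZ-8) − h(PZ-12) = 76.41 − 59.76 = 16.65 ft.
Hydraulic gradient: i = |Δh| / L = 16.65 / 6291.7 = 0.00265.
Flow is from higher to lower head: from PZ-8 toward PZ-12, i.e. toward the south-east.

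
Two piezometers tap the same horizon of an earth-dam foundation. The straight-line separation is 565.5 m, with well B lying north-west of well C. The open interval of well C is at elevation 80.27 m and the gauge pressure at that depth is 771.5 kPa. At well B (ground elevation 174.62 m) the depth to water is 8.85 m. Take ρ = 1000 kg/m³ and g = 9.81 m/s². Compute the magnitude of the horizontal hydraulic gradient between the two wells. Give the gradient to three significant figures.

Pressure head at well C: ψ = P/(ρg) = 771.5×1000 / (1000 × 9.81) = 78.64 m.
Total head at well C: h = z + ψ = 80.27 + 78.64 = 158.91 m.
Total head at well B: h = 174.62 − 8.85 = 165.77 m.
Head difference: h(well C) − h(well B) = 158.91 − 165.77 = -6.86 m.
Hydraulic gradient: i = |Δh| / L = 6.86 / 565.5 = 0.0121.

i ≈ 0.0121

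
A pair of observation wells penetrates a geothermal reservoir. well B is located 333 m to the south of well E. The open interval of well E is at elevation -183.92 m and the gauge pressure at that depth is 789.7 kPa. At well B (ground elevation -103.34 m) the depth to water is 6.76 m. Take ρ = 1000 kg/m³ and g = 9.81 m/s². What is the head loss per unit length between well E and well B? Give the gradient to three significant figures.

Pressure head at well E: ψ = P/(ρg) = 789.7×1000 / (1000 × 9.81) = 80.50 m.
Total head at well E: h = z + ψ = -183.92 + 80.50 = -103.42 m.
Total head at well B: h = -103.34 − 6.76 = -110.10 m.
Head difference: h(well E) − h(well B) = -103.42 − (-110.10) = 6.68 m.
Hydraulic gradient: i = |Δh| / L = 6.68 / 333 = 0.0201.

i ≈ 0.0201 m/m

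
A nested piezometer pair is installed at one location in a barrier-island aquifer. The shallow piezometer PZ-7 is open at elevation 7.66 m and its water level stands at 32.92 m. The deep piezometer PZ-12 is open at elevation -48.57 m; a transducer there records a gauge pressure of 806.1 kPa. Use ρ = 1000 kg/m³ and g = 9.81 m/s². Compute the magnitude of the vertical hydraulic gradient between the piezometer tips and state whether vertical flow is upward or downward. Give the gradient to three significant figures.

Total head at PZ-7: h = 32.92 m (water level in the standpipe).
Pressure head at PZ-12: ψ = P/(ρg) = 806.1×1000 / (1000 × 9.81) = 82.17 m.
Total head at PZ-12: h = z + ψ = -48.57 + 82.17 = 33.60 m.
Δh = h(PZ-7) − h(PZ-12) = 32.92 − 33.60 = -0.68 m.
Vertical separation Δz = 7.66 − (-48.57) = 56.23 m.
|i_v| = |Δh| / Δz = 0.68 / 56.23 = 0.0121.
Head is higher in the deep piezometer, so vertical flow is upward (discharge condition).

|i_v| ≈ 0.0121; vertical flow is upward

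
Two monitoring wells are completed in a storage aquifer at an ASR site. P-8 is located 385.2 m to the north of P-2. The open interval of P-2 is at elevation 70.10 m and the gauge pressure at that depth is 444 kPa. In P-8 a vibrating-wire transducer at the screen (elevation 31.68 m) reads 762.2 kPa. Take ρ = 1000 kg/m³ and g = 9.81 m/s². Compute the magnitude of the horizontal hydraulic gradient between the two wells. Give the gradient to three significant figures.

i ≈ 0.0155

Pressure head at P-2: ψ = P/(ρg) = 444×1000 / (1000 × 9.81) = 45.26 m.
Total head at P-2: h = z + ψ = 70.10 + 45.26 = 115.36 m.
Pressure head at P-8: ψ = P/(ρg) = 762.2×1000 / (1000 × 9.81) = 77.70 m.
Total head at P-8: h = z + ψ = 31.68 + 77.70 = 109.38 m.
Head difference: h(P-2) − h(P-8) = 115.36 − 109.38 = 5.98 m.
Hydraulic gradient: i = |Δh| / L = 5.98 / 385.2 = 0.0155.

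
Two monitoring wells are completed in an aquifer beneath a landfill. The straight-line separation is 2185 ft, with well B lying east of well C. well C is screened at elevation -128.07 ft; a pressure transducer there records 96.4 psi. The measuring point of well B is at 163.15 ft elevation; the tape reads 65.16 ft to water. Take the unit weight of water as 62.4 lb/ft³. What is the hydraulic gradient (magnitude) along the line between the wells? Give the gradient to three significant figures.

Pressure head at well C: ψ = 144·P/γ = 144 × 96.4 / 62.4 = 222.46 ft.
Total head at well C: h = z + ψ = -128.07 + 222.46 = 94.39 ft.
Total head at well B: h = 163.15 − 65.16 = 97.99 ft.
Head difference: h(well C) − h(well B) = 94.39 − 97.99 = -3.60 ft.
Hydraulic gradient: i = |Δh| / L = 3.60 / 2185 = 0.00165.

i ≈ 0.00165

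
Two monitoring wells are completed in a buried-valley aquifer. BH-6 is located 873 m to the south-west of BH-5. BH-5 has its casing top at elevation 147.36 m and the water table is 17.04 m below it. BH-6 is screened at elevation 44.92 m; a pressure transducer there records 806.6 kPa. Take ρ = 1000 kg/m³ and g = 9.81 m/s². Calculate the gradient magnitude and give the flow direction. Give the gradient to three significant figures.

i ≈ 0.00364; groundwater flows toward the south-west

Total head at BH-5: h = 147.36 − 17.04 = 130.32 m.
Pressure head at BH-6: ψ = P/(ρg) = 806.6×1000 / (1000 × 9.81) = 82.22 m.
Total head at BH-6: h = z + ψ = 44.92 + 82.22 = 127.14 m.
Head difference: h(BH-5) − h(BH-6) = 130.32 − 127.14 = 3.18 m.
Hydraulic gradient: i = |Δh| / L = 3.18 / 873 = 0.00364.
Flow is from higher to lower head: from BH-5 toward BH-6, i.e. toward the south-west.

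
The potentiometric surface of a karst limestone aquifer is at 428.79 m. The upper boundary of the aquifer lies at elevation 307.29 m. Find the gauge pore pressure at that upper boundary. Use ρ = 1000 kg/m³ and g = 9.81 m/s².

P ≈ 1190 kPa

Pressure head at the aquifer top: ψ = h − z = 428.79 − 307.29 = 121.50 m.
P = ρgψ = 1000 × 9.81 × 121.50 = 1191915 Pa ≈ 1190 kPa.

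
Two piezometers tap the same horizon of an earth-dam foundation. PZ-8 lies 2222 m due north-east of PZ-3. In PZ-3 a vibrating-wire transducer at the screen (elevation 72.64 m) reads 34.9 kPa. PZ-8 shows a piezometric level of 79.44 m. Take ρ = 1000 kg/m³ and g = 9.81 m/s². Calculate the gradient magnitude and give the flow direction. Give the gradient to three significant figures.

Pressure head at PZ-3: ψ = P/(ρg) = 34.9×1000 / (1000 × 9.81) = 3.56 m.
Total head at PZ-3: h = z + ψ = 72.64 + 3.56 = 76.20 m.
Total head at PZ-8: h = 79.44 m (water level in the piezometer is the total head).
Head difference: h(PZ-3) − h(PZ-8) = 76.20 − 79.44 = -3.24 m.
Hydraulic gradient: i = |Δh| / L = 3.24 / 2222 = 0.00146.
Flow is from higher to lower head: from PZ-8 toward PZ-3, i.e. toward the south-west.

i ≈ 0.00146; groundwater flows toward the south-west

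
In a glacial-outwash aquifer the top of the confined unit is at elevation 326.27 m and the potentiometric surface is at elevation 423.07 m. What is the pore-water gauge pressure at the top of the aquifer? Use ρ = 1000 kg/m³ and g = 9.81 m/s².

P ≈ 950 kPa

Pressure head at the aquifer top: ψ = h − z = 423.07 − 326.27 = 96.80 m.
P = ρgψ = 1000 × 9.81 × 96.80 = 949608 Pa ≈ 950 kPa.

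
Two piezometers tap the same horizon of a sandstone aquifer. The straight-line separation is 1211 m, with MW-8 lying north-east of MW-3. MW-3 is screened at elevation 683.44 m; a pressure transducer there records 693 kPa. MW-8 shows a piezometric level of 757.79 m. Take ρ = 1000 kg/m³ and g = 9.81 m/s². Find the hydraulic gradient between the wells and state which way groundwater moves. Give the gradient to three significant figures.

i ≈ 0.00306; groundwater flows toward the south-west

Pressure head at MW-3: ψ = P/(ρg) = 693×1000 / (1000 × 9.81) = 70.64 m.
Total head at MW-3: h = z + ψ = 683.44 + 70.64 = 754.08 m.
Total head at MW-8: h = 757.79 m (water level in the piezometer is the total head).
Head difference: h(MW-3) − h(MW-8) = 754.08 − 757.79 = -3.71 m.
Hydraulic gradient: i = |Δh| / L = 3.71 / 1211 = 0.00306.
Flow is from higher to lower head: from MW-8 toward MW-3, i.e. toward the south-west.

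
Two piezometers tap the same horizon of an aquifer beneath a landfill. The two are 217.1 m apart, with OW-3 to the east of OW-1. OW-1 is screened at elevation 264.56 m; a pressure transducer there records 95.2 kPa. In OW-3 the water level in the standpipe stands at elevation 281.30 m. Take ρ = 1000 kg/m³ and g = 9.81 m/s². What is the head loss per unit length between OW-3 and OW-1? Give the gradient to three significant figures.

Pressure head at OW-1: ψ = P/(ρg) = 95.2×1000 / (1000 × 9.81) = 9.70 m.
Total head at OW-1: h = z + ψ = 264.56 + 9.70 = 274.26 m.
Total head at OW-3: h = 281.30 m (water level in the piezometer is the total head).
Head difference: h(OW-1) − h(OW-3) = 274.26 − 281.30 = -7.04 m.
Hydraulic gradient: i = |Δh| / L = 7.04 / 217.1 = 0.0324.

i ≈ 0.0324 m/m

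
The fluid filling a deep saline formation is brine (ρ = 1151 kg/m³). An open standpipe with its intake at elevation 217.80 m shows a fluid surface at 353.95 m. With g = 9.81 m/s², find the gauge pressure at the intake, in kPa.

Pressure head ψ = h − z = 353.95 − 217.80 = 136.15 m.
P = ρgψ = 1151 × 9.81 × 136.15 = 1537312 Pa ≈ 1540 kPa.

P ≈ 1540 kPa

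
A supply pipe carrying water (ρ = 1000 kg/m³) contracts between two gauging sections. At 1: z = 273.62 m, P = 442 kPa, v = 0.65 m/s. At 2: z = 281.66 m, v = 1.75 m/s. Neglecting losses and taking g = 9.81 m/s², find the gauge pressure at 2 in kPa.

P₂ ≈ 362 kPa

Pressure head at 1: ψ₁ = P₁/(ρg) = 442×1000 / (1000 × 9.81) = 45.06 m.
Velocity heads: v₁²/2g = 0.65²/19.62 = 0.022 m; v₂²/2g = 1.75²/19.62 = 0.156 m.
Total head H = z₁ + ψ₁ + v₁²/2g = 273.62 + 45.06 + 0.022 = 318.70 m.
ψ₂ = H − z₂ − v₂²/2g = 318.70 − 281.66 − 0.156 = 36.88 m.
P₂ = ρgψ₂ = 1000 × 9.81 × 36.88 ≈ 362 kPa.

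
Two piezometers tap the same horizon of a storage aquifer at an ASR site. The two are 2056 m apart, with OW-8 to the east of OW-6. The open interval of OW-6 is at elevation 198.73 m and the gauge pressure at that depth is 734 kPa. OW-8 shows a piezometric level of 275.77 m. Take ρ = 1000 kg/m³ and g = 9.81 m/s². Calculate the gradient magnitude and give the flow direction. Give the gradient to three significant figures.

Pressure head at OW-6: ψ = P/(ρg) = 734×1000 / (1000 × 9.81) = 74.82 m.
Total head at OW-6: h = z + ψ = 198.73 + 74.82 = 273.55 m.
Total head at OW-8: h = 275.77 m (water level in the piezometer is the total head).
Head difference: h(OW-6) − h(OW-8) = 273.55 − 275.77 = -2.22 m.
Hydraulic gradient: i = |Δh| / L = 2.22 / 2056 = 0.00108.
Flow is from higher to lower head: from OW-8 toward OW-6, i.e. toward the west.

i ≈ 0.00108; groundwater flows toward the west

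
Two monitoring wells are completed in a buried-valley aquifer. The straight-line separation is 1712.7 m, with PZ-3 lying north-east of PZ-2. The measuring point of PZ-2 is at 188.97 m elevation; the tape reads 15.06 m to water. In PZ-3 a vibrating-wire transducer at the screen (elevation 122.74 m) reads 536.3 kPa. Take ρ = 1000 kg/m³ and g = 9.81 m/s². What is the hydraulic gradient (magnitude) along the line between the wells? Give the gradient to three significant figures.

Total head at PZ-2: h = 188.97 − 15.06 = 173.91 m.
Pressure head at PZ-3: ψ = P/(ρg) = 536.3×1000 / (1000 × 9.81) = 54.67 m.
Total head at PZ-3: h = z + ψ = 122.74 + 54.67 = 177.41 m.
Head difference: h(PZ-2) − h(PZ-3) = 173.91 − 177.41 = -3.50 m.
Hydraulic gradient: i = |Δh| / L = 3.50 / 1712.7 = 0.00204.

i ≈ 0.00204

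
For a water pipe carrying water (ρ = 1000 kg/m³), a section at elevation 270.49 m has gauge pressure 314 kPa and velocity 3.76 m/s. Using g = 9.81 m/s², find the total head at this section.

h ≈ 303.22 m

Pressure head ψ = P/(ρg) = 314×1000 / (1000 × 9.81) = 32.01 m.
Velocity head = v²/(2g) = 3.76² / (2 × 9.81) = 0.721 m.
h = z + ψ + v²/(2g) = 270.49 + 32.01 + 0.721 = 303.22 m.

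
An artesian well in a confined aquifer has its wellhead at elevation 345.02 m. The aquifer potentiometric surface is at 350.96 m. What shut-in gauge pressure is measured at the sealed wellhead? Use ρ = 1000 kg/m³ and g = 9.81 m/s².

Head above the cap: Δh = 350.96 − 345.02 = 5.94 m.
P = ρgΔh = 1000 × 9.81 × 5.94 = 58271 Pa ≈ 58.3 kPa.

P ≈ 58.3 kPa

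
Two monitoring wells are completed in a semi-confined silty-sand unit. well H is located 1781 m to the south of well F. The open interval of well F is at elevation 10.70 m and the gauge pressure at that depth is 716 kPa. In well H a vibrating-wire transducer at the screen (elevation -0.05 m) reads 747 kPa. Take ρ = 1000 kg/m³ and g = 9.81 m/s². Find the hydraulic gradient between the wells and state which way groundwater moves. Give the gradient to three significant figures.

Pressure head at well F: ψ = P/(ρg) = 716×1000 / (1000 × 9.81) = 72.99 m.
Total head at well F: h = z + ψ = 10.70 + 72.99 = 83.69 m.
Pressure head at well H: ψ = P/(ρg) = 747×1000 / (1000 × 9.81) = 76.15 m.
Total head at well H: h = z + ψ = -0.05 + 76.15 = 76.10 m.
Head difference: h(well F) − h(well H) = 83.69 − 76.10 = 7.59 m.
Hydraulic gradient: i = |Δh| / L = 7.59 / 1781 = 0.00426.
Flow is from higher to lower head: from well F toward well H, i.e. toward the south.

i ≈ 0.00426; groundwater flows toward the south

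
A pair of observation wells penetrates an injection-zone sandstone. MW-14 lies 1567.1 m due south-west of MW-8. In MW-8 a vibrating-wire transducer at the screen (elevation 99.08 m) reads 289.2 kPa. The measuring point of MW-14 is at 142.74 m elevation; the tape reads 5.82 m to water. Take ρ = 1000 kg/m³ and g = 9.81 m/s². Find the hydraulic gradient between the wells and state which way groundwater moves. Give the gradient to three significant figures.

i ≈ 0.00533; groundwater flows toward the north-east

Pressure head at MW-8: ψ = P/(ρg) = 289.2×1000 / (1000 × 9.81) = 29.48 m.
Total head at MW-8: h = z + ψ = 99.08 + 29.48 = 128.56 m.
Total head at MW-14: h = 142.74 − 5.82 = 136.92 m.
Head difference: h(MW-8) − h(MW-14) = 128.56 − 136.92 = -8.36 m.
Hydraulic gradient: i = |Δh| / L = 8.36 / 1567.1 = 0.00533.
Flow is from higher to lower head: from MW-14 toward MW-8, i.e. toward the north-east.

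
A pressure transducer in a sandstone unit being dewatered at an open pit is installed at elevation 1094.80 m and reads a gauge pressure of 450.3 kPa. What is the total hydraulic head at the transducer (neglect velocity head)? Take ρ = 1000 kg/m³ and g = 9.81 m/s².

h ≈ 1140.70 m

ψ = P/(ρg) = 450.3×1000 / (1000 × 9.81) = 45.90 m.
h = z + ψ = 1094.80 + 45.90 = 1140.70 m.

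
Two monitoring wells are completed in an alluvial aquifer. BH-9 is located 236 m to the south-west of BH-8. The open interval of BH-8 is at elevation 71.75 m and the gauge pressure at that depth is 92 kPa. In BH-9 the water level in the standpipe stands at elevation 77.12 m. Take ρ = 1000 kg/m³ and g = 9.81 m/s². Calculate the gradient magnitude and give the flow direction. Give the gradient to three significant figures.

Pressure head at BH-8: ψ = P/(ρg) = 92×1000 / (1000 × 9.81) = 9.38 m.
Total head at BH-8: h = z + ψ = 71.75 + 9.38 = 81.13 m.
Total head at BH-9: h = 77.12 m (water level in the piezometer is the total head).
Head difference: h(BH-8) − h(BH-9) = 81.13 − 77.12 = 4.01 m.
Hydraulic gradient: i = |Δh| / L = 4.01 / 236 = 0.0170.
Flow is from higher to lower head: from BH-8 toward BH-9, i.e. toward the south-west.

i ≈ 0.0170; groundwater flows toward the south-west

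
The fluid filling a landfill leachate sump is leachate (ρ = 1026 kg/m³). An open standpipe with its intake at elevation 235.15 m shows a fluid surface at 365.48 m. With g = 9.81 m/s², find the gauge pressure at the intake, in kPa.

P ≈ 1310 kPa

Pressure head ψ = h − z = 365.48 − 235.15 = 130.33 m.
P = ρgψ = 1026 × 9.81 × 130.33 = 1311779 Pa ≈ 1310 kPa.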